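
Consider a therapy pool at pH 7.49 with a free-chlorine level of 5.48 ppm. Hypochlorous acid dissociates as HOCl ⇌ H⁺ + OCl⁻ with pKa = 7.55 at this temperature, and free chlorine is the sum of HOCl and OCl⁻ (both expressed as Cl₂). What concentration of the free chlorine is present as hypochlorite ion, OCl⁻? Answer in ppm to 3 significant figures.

2.55 ppm

[OCl⁻]/[HOCl] = 10^(pH − pKa) = 10^(7.49 − 7.55) = 10^-0.06 = 0.871.
Fraction as HOCl = 1 / (1 + 0.871) = 0.5345.
OCl⁻ = (1 − 0.5345) × 5.48 ppm = 2.551 ppm.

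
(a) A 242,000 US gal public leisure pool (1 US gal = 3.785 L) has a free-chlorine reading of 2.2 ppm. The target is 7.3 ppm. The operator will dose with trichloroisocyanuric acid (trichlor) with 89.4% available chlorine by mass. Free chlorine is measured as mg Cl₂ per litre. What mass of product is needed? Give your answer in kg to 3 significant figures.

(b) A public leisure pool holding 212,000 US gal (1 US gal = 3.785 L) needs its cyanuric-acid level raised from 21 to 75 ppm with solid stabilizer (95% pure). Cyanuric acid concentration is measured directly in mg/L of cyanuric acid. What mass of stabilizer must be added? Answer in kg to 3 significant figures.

(a) Volume: 242,000 US gal × 3.785 L/gal = 915,970 L.
(a) Chlorine deficit: 7.3 − 2.2 = 5.1 ppm = 5.1 mg/L as Cl₂.
(a) Cl₂ equivalent needed: 5.1 mg/L × 915,970 L = 4,671,000 mg = 4671 g.
(a) Product at 89.4% available chlorine: 4671 / 0.894 = 5225 g.

(b) Volume: 212,000 US gal × 3.785 L/gal = 802,420 L.
(b) CYA to add: (75 − 21) = 54 mg/L × 802,420 L = 43,330 g cyanuric acid.
(b) At 95% purity: 43,330 / 0.95 = 45,610 g product.

(a) 5.23 kg; (b) 45.6 kg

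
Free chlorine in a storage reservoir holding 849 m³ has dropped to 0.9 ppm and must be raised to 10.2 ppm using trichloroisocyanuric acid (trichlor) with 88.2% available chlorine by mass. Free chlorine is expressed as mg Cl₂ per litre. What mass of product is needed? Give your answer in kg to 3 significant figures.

Volume: 849 m³ = 849,000 L.
Chlorine deficit: 10.2 − 0.9 = 9.3 ppm = 9.3 mg/L as Cl₂.
Cl₂ equivalent needed: 9.3 mg/L × 849,000 L = 7,896,000 mg = 7896 g.
Product at 88.2% available chlorine: 7896 / 0.882 = 8952 g.

8.95 kg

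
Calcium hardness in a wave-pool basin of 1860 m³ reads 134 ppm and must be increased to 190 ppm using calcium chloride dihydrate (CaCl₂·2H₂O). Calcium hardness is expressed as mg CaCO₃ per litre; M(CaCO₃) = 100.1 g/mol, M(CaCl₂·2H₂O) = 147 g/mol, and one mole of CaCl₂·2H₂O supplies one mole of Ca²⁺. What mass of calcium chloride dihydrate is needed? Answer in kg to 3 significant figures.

153 kg

Volume: 1860 m³ = 1,860,000 L.
Hardness to add: (190 − 134) = 56 mg/L as CaCO₃ × 1,860,000 L = 104,200 g as CaCO₃.
Moles of Ca²⁺ (1 mol Ca²⁺ ≡ 1 mol CaCO₃): 104,200 / 100.1 g/mol = 1041 mol.
Mass of CaCl₂·2H₂O: 1041 × 147 = 153,000 g.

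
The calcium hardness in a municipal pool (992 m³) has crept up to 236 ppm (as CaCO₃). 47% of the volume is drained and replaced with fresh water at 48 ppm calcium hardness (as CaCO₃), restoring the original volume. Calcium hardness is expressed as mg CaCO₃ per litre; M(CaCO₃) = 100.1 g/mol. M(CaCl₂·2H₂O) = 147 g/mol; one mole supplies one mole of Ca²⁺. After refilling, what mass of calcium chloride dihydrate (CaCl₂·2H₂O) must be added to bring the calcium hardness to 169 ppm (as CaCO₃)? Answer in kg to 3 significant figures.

31.1 kg

Volume: 992 m³ = 992,000 L.
After draining 47% and refilling: 236 × 0.53 + 48 × 0.47 = 147.64 ppm.
Deficit to target: 169 − 147.64 = 21.36 mg/L.
As CaCO₃: 21.36 mg/L × 992,000 L = 21,190 g; ÷ 100.1 = 211.7 mol Ca²⁺.
Mass: 211.7 × 147 = 31,120 g.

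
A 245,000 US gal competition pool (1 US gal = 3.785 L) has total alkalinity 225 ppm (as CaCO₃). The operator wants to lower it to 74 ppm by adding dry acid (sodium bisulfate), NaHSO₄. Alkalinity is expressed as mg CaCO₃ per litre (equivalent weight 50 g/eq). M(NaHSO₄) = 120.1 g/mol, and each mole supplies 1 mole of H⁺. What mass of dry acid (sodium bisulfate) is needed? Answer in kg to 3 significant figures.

Volume: 245,000 US gal × 3.785 L/gal = 927,325 L.
Alkalinity to neutralize: (225 − 74) = 151 mg/L as CaCO₃ × 927,325 L = 140,000 g as CaCO₃.
Equivalents of H⁺ required: 140,000 ÷ 50 g/eq = 2801 eq = 2801 mol NaHSO₄.
Mass of NaHSO₄: 2801 × 120.1 = 336,300 g.

336 kg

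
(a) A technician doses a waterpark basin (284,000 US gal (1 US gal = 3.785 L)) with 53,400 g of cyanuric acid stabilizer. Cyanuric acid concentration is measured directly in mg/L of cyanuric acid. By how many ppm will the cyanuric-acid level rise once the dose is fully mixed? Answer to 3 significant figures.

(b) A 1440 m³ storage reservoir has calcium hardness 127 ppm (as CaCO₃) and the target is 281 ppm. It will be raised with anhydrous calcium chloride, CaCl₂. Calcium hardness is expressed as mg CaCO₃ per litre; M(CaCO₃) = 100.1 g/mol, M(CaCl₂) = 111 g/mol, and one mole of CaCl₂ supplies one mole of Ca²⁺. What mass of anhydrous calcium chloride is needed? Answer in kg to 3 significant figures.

(a) Volume: 284,000 US gal × 3.785 L/gal = 1,074,940 L.
(a) Rise: 53,400 g / 1,074,940 L × 1000 = 49.68 mg/L.

(b) Volume: 1440 m³ = 1,440,000 L.
(b) Hardness to add: (281 − 127) = 154 mg/L as CaCO₃ × 1,440,000 L = 221,800 g as CaCO₃.
(b) Moles of Ca²⁺ (1 mol Ca²⁺ ≡ 1 mol CaCO₃): 221,800 / 100.1 g/mol = 2215 mol.
(b) Mass of CaCl₂: 2215 × 111 = 245,900 g.

(a) 49.7 ppm; (b) 246 kg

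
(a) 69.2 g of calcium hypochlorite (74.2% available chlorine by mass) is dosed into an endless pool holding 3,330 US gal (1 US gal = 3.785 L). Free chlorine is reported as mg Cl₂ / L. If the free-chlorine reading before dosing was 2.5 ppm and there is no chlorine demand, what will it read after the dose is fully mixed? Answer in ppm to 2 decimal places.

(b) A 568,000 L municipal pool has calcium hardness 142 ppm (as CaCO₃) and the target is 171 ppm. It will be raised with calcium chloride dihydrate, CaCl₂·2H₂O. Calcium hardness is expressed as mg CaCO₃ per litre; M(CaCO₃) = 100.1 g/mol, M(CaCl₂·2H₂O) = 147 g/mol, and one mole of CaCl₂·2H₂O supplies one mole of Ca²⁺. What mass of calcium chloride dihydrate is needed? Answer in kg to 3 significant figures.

(a) 6.57 ppm; (b) 24.2 kg

(a) Volume: 3,330 US gal × 3.785 L/gal = 12,604 L.
(a) Available chlorine delivered: 69.2 g × 0.742 = 51.35 g as Cl₂.
(a) Concentration rise: 51.35 g / 12,604 L = 4.074 mg/L = 4.07 ppm.
(a) Final FC: 2.5 + 4.07 = 6.57 ppm.

(b) Hardness to add: (171 − 142) = 29 mg/L as CaCO₃ × 568,000 L = 16,470 g as CaCO₃.
(b) Moles of Ca²⁺ (1 mol Ca²⁺ ≡ 1 mol CaCO₃): 16,470 / 100.1 g/mol = 164.6 mol.
(b) Mass of CaCl₂·2H₂O: 164.6 × 147 = 24,190 g.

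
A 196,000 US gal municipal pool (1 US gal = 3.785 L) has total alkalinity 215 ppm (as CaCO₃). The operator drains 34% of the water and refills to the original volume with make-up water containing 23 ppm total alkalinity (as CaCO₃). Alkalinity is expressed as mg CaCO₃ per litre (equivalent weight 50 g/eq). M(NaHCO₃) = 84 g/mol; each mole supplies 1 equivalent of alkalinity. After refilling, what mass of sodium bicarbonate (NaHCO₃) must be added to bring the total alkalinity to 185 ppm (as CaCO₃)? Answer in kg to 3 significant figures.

Volume: 196,000 US gal × 3.785 L/gal = 741,860 L.
After draining 34% and refilling: 215 × 0.66 + 23 × 0.34 = 149.72 ppm.
Deficit to target: 185 − 149.72 = 35.28 mg/L.
As CaCO₃: 35.28 mg/L × 741,860 L = 26,170 g; ÷ 50 g/eq ÷ 1 = 523.5 mol NaHCO₃.
Mass: 523.5 × 84 = 43,970 g.

44.0 kg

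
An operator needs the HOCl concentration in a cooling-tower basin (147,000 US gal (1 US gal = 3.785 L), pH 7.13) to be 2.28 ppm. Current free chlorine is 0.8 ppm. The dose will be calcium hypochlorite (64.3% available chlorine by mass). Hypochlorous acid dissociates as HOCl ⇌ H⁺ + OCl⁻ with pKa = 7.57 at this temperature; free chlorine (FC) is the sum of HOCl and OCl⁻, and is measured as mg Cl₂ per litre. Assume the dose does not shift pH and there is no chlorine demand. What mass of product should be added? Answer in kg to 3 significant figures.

2.00 kg

Volume: 147,000 US gal × 3.785 L/gal = 556,395 L.
[OCl⁻]/[HOCl] = 10^(pH − pKa) = 10^(7.13 − 7.57) = 0.3631; fraction as HOCl = 1/(1 + 0.3631) = 0.7336.
Free chlorine required for 2.28 ppm HOCl: 2.28 / 0.7336 = 3.108 ppm.
FC to add: 3.108 − 0.8 = 2.308 mg/L as Cl₂.
Cl₂ equivalent: 2.308 mg/L × 556,395 L = 1284 g.
Product at 64.3% available Cl: 1284 / 0.643 = 1997 g.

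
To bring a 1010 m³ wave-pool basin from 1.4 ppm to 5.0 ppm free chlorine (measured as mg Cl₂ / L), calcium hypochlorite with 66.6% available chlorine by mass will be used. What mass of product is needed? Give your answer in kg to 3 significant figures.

5.46 kg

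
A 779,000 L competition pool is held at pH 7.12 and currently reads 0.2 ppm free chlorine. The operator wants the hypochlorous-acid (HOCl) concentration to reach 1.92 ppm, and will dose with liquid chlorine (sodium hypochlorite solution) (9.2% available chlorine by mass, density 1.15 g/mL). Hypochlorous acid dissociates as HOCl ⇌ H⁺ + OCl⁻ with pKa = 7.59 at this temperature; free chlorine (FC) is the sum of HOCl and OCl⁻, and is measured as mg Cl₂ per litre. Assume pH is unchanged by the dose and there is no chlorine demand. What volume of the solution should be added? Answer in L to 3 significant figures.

[OCl⁻]/[HOCl] = 10^(pH − pKa) = 10^(7.12 − 7.59) = 0.3388; fraction as HOCl = 1/(1 + 0.3388) = 0.7469.
Free chlorine required for 1.92 ppm HOCl: 1.92 / 0.7469 = 2.571 ppm.
FC to add: 2.571 − 0.2 = 2.371 mg/L as Cl₂.
Cl₂ equivalent: 2.371 mg/L × 779,000 L = 1847 g.
Product at 9.2% available Cl: 1847 / 0.092 = 20,070 g.
Volume: 20,070 g ÷ 1.15 g/mL = 17,450 mL.

17.5 L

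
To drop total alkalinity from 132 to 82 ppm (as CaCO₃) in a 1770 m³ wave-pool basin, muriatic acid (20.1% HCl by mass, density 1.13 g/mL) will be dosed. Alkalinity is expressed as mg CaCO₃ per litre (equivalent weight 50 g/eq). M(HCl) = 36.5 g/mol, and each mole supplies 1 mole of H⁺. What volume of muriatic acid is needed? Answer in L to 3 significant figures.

284 L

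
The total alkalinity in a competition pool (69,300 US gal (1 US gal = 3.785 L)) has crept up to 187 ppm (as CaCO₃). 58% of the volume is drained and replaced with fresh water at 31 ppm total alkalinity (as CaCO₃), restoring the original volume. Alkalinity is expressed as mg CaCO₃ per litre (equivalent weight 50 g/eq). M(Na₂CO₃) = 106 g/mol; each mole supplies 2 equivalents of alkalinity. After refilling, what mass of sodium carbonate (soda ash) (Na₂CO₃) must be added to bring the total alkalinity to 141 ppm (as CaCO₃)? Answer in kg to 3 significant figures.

Volume: 69,300 US gal × 3.785 L/gal = 262,300 L.
After draining 58% and refilling: 187 × 0.42 + 31 × 0.58 = 96.52 ppm.
Deficit to target: 141 − 96.52 = 44.48 mg/L.
As CaCO₃: 44.48 mg/L × 262,300 L = 11,670 g; ÷ 50 g/eq ÷ 2 = 116.7 mol Na₂CO₃.
Mass: 116.7 × 106 = 12,370 g.

12.4 kg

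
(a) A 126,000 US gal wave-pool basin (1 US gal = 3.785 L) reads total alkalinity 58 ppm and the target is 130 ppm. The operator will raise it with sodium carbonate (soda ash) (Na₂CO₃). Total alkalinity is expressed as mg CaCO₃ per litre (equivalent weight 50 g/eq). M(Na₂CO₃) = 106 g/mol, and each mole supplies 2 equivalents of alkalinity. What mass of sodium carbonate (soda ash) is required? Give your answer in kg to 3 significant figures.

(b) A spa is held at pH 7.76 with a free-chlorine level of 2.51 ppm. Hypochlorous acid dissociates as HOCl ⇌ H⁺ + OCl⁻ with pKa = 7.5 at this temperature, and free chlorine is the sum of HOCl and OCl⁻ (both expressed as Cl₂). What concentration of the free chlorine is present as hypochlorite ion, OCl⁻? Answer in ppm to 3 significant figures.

(a) 36.4 kg; (b) 1.62 ppm

(a) Volume: 126,000 US gal × 3.785 L/gal = 476,910 L.
(a) Alkalinity to add: (130 − 58) = 72 mg/L as CaCO₃ × 476,910 L = 34,340 g as CaCO₃.
(a) Equivalents: 34,340 g ÷ 50 g/eq = 686.8 eq.
(a) Each mole of Na₂CO₃ supplies 2 eq, so 686.8 / 2 = 343.4 mol.
(a) Mass: 343.4 mol × 106 g/mol = 36,400 g.

(b) [OCl⁻]/[HOCl] = 10^(pH − pKa) = 10^(7.76 − 7.5) = 10^0.26 = 1.82.
(b) Fraction as HOCl = 1 / (1 + 1.82) = 0.3546.
(b) OCl⁻ = (1 − 0.3546) × 2.51 ppm = 1.62 ppm.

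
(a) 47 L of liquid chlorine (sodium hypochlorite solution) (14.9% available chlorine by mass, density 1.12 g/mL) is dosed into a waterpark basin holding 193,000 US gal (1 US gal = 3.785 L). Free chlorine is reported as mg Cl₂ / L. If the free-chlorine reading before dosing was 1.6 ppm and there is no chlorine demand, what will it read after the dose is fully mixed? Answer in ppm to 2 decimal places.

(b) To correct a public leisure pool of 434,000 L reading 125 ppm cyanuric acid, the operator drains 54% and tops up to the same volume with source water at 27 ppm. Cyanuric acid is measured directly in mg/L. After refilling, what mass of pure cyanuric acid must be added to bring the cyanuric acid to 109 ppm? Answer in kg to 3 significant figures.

(a) Volume: 193,000 US gal × 3.785 L/gal = 730,505 L.
(a) Mass of solution: 47 L × 1000 mL/L × 1.12 g/mL = 52,640 g.
(a) Available chlorine delivered: 52,640 g × 0.149 = 7843 g as Cl₂.
(a) Concentration rise: 7843 g / 730,505 L = 10.74 mg/L = 10.74 ppm.
(a) Final FC: 1.6 + 10.74 = 12.34 ppm.

(b) After draining 54% and refilling: 125 × 0.46 + 27 × 0.54 = 72.08 ppm.
(b) Deficit to target: 109 − 72.08 = 36.92 mg/L.
(b) Mass: 36.92 mg/L × 434,000 L = 16,020 g cyanuric acid.

(a) 12.34 ppm; (b) 16.0 kg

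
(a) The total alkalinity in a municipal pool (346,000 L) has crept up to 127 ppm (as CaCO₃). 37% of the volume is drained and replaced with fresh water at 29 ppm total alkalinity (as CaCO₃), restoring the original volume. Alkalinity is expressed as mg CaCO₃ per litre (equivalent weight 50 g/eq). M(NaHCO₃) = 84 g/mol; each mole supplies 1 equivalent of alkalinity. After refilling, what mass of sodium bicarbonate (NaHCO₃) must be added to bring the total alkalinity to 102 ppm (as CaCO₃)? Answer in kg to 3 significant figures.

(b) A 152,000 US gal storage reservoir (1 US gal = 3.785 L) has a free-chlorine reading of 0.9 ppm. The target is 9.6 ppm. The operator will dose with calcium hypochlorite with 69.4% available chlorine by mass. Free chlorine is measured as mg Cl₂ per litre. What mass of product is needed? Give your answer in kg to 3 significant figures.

(a) After draining 37% and refilling: 127 × 0.63 + 29 × 0.37 = 90.74 ppm.
(a) Deficit to target: 102 − 90.74 = 11.26 mg/L.
(a) As CaCO₃: 11.26 mg/L × 346,000 L = 3896 g; ÷ 50 g/eq ÷ 1 = 77.92 mol NaHCO₃.
(a) Mass: 77.92 × 84 = 6545 g.

(b) Volume: 152,000 US gal × 3.785 L/gal = 575,320 L.
(b) Chlorine deficit: 9.6 − 0.9 = 8.7 ppm = 8.7 mg/L as Cl₂.
(b) Cl₂ equivalent needed: 8.7 mg/L × 575,320 L = 5,005,000 mg = 5005 g.
(b) Product at 69.4% available chlorine: 5005 / 0.694 = 7212 g.

(a) 6.55 kg; (b) 7.21 kg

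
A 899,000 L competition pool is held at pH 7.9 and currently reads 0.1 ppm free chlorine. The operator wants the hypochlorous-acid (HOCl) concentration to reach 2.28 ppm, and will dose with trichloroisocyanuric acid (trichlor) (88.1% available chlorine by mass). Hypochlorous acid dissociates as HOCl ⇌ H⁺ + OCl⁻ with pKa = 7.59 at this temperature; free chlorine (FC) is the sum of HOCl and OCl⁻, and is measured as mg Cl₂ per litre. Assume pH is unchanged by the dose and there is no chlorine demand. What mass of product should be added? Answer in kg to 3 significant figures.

6.97 kg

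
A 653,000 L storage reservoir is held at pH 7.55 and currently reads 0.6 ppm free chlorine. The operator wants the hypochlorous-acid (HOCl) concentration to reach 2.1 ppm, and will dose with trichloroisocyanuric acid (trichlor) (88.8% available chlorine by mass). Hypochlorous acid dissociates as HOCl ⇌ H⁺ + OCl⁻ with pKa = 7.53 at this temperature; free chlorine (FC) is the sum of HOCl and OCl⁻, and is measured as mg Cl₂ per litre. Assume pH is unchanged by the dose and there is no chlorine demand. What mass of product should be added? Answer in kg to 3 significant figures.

2.72 kg

[OCl⁻]/[HOCl] = 10^(pH − pKa) = 10^(7.55 − 7.53) = 1.047; fraction as HOCl = 1/(1 + 1.047) = 0.4885.
Free chlorine required for 2.1 ppm HOCl: 2.1 / 0.4885 = 4.299 ppm.
FC to add: 4.299 − 0.6 = 3.699 mg/L as Cl₂.
Cl₂ equivalent: 3.699 mg/L × 653,000 L = 2415 g.
Product at 88.8% available Cl: 2415 / 0.888 = 2720 g.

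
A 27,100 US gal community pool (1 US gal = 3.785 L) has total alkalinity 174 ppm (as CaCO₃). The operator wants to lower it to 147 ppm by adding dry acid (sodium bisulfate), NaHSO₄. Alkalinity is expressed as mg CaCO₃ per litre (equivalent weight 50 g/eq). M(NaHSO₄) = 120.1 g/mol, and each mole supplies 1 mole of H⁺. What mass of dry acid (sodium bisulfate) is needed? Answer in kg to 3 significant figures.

6.65 kg

Volume: 27,100 US gal × 3.785 L/gal = 102,574 L.
Alkalinity to neutralize: (174 − 147) = 27 mg/L as CaCO₃ × 102,574 L = 2769 g as CaCO₃.
Equivalents of H⁺ required: 2769 ÷ 50 g/eq = 55.39 eq = 55.39 mol NaHSO₄.
Mass of NaHSO₄: 55.39 × 120.1 = 6652 g.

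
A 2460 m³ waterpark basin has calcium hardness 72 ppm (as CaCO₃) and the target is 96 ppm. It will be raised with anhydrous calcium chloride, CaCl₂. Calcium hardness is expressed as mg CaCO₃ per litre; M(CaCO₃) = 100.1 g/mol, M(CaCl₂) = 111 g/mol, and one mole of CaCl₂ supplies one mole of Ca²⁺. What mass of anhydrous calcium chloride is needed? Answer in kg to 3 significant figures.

65.5 kg

Volume: 2460 m³ = 2,460,000 L.
Hardness to add: (96 − 72) = 24 mg/L as CaCO₃ × 2,460,000 L = 59,040 g as CaCO₃.
Moles of Ca²⁺ (1 mol Ca²⁺ ≡ 1 mol CaCO₃): 59,040 / 100.1 g/mol = 589.8 mol.
Mass of CaCl₂: 589.8 × 111 = 65,470 g.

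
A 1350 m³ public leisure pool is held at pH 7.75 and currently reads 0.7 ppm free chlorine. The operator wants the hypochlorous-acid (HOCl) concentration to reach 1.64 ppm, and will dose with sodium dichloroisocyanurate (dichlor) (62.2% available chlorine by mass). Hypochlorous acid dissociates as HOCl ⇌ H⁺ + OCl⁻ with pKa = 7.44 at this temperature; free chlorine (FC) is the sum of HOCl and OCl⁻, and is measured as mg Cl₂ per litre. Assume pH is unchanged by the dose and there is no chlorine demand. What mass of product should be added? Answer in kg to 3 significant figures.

9.31 kg

Volume: 1350 m³ = 1,350,000 L.
[OCl⁻]/[HOCl] = 10^(pH − pKa) = 10^(7.75 − 7.44) = 2.042; fraction as HOCl = 1/(1 + 2.042) = 0.3288.
Free chlorine required for 1.64 ppm HOCl: 1.64 / 0.3288 = 4.988 ppm.
FC to add: 4.988 − 0.7 = 4.288 mg/L as Cl₂.
Cl₂ equivalent: 4.288 mg/L × 1,350,000 L = 5789 g.
Product at 62.2% available Cl: 5789 / 0.622 = 9308 g.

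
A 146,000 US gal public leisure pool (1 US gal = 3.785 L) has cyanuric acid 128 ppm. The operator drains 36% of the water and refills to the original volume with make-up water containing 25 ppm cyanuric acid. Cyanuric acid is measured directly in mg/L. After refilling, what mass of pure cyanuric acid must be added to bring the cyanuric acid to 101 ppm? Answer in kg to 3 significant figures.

Volume: 146,000 US gal × 3.785 L/gal = 552,610 L.
After draining 36% and refilling: 128 × 0.64 + 25 × 0.36 = 90.92 ppm.
Deficit to target: 101 − 90.92 = 10.08 mg/L.
Mass: 10.08 mg/L × 552,610 L = 5570 g cyanuric acid.

5.57 kg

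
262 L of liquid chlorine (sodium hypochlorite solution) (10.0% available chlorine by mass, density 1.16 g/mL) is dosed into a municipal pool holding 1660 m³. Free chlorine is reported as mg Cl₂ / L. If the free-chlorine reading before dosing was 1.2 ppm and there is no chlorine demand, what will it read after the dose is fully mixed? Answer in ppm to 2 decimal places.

Volume: 1660 m³ = 1,660,000 L.
Mass of solution: 262 L × 1000 mL/L × 1.16 g/mL = 303,900 g.
Available chlorine delivered: 303,900 g × 0.1 = 30,390 g as Cl₂.
Concentration rise: 30,390 g / 1,660,000 L = 18.31 mg/L = 18.31 ppm.
Final FC: 1.2 + 18.31 = 19.51 ppm.

19.51 ppm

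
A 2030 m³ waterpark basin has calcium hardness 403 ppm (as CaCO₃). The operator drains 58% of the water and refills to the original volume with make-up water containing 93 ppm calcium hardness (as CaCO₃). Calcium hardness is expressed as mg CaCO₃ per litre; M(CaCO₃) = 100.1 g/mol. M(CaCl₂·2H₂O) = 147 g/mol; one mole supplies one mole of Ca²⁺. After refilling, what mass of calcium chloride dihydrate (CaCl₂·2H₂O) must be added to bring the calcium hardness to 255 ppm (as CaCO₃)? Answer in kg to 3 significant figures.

Volume: 2030 m³ = 2,030,000 L.
After draining 58% and refilling: 403 × 0.42 + 93 × 0.58 = 223.2 ppm.
Deficit to target: 255 − 223.2 = 31.8 mg/L.
As CaCO₃: 31.8 mg/L × 2,030,000 L = 64,550 g; ÷ 100.1 = 644.9 mol Ca²⁺.
Mass: 644.9 × 147 = 94,800 g.

94.8 kg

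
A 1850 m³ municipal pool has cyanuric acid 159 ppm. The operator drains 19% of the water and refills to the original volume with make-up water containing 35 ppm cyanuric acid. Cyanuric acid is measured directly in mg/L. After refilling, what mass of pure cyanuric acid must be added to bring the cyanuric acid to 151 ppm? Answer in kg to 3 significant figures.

Volume: 1850 m³ = 1,850,000 L.
After draining 19% and refilling: 159 × 0.81 + 35 × 0.19 = 135.44 ppm.
Deficit to target: 151 − 135.44 = 15.56 mg/L.
Mass: 15.56 mg/L × 1,850,000 L = 28,790 g cyanuric acid.

28.8 kg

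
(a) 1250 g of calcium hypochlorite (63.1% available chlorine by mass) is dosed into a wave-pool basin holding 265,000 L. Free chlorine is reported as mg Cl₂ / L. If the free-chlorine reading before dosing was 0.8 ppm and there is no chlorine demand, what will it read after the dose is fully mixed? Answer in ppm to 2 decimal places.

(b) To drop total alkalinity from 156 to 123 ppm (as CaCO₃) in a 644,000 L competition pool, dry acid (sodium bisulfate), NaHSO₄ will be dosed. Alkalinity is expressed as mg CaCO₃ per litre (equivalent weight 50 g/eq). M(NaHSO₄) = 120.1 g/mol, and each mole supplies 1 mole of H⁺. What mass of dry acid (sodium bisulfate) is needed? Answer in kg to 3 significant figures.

(a) Available chlorine delivered: 1250 g × 0.631 = 788.8 g as Cl₂.
(a) Concentration rise: 788.8 g / 265,000 L = 2.976 mg/L = 2.98 ppm.
(a) Final FC: 0.8 + 2.98 = 3.78 ppm.

(b) Alkalinity to neutralize: (156 − 123) = 33 mg/L as CaCO₃ × 644,000 L = 21,250 g as CaCO₃.
(b) Equivalents of H⁺ required: 21,250 ÷ 50 g/eq = 425 eq = 425 mol NaHSO₄.
(b) Mass of NaHSO₄: 425 × 120.1 = 51,050 g.

(a) 3.78 ppm; (b) 51.0 kg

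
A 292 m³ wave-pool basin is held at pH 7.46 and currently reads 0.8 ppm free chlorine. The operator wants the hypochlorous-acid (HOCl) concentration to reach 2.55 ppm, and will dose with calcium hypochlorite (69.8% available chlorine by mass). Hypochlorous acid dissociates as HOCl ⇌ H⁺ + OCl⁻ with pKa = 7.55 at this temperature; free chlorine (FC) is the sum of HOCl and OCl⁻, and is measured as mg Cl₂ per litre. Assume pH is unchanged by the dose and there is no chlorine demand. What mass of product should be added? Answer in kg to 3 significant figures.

Volume: 292 m³ = 292,000 L.
[OCl⁻]/[HOCl] = 10^(pH − pKa) = 10^(7.46 − 7.55) = 0.8128; fraction as HOCl = 1/(1 + 0.8128) = 0.5516.
Free chlorine required for 2.55 ppm HOCl: 2.55 / 0.5516 = 4.623 ppm.
FC to add: 4.623 − 0.8 = 3.823 mg/L as Cl₂.
Cl₂ equivalent: 3.823 mg/L × 292,000 L = 1116 g.
Product at 69.8% available Cl: 1116 / 0.698 = 1599 g.

1.60 kg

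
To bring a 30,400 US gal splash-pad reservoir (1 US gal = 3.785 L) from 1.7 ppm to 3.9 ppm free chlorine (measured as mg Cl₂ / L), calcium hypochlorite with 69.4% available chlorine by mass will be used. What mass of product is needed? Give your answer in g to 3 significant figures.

365 g

Volume: 30,400 US gal × 3.785 L/gal = 115,064 L.
Chlorine deficit: 3.9 − 1.7 = 2.2 ppm = 2.2 mg/L as Cl₂.
Cl₂ equivalent needed: 2.2 mg/L × 115,064 L = 253,100 mg = 253.1 g.
Product at 69.4% available chlorine: 253.1 / 0.694 = 364.8 g.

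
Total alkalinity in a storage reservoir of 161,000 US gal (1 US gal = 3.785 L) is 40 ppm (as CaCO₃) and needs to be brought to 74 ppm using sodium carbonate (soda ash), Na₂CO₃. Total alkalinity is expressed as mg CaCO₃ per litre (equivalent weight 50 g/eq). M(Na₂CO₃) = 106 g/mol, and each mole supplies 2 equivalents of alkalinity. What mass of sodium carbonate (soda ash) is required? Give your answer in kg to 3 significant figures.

Volume: 161,000 US gal × 3.785 L/gal = 609,385 L.
Alkalinity to add: (74 − 40) = 34 mg/L as CaCO₃ × 609,385 L = 20,720 g as CaCO₃.
Equivalents: 20,720 g ÷ 50 g/eq = 414.4 eq.
Each mole of Na₂CO₃ supplies 2 eq, so 414.4 / 2 = 207.2 mol.
Mass: 207.2 mol × 106 g/mol = 21,960 g.

22.0 kg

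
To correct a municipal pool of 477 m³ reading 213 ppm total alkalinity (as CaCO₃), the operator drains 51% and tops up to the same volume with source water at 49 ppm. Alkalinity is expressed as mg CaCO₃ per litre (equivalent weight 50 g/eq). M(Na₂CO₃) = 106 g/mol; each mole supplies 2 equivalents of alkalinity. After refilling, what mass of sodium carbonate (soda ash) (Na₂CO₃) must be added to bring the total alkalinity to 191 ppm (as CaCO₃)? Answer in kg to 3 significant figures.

Volume: 477 m³ = 477,000 L.
After draining 51% and refilling: 213 × 0.49 + 49 × 0.51 = 129.36 ppm.
Deficit to target: 191 − 129.36 = 61.64 mg/L.
As CaCO₃: 61.64 mg/L × 477,000 L = 29,400 g; ÷ 50 g/eq ÷ 2 = 294 mol Na₂CO₃.
Mass: 294 × 106 = 31,170 g.

31.2 kg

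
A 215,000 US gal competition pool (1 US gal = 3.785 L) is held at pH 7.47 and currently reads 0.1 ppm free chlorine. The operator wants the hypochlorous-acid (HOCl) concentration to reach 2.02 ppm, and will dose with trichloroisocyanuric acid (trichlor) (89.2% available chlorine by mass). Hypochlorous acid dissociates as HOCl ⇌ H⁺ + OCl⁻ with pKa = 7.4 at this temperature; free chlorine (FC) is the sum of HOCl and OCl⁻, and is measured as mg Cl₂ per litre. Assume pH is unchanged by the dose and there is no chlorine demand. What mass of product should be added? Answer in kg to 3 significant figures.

3.92 kg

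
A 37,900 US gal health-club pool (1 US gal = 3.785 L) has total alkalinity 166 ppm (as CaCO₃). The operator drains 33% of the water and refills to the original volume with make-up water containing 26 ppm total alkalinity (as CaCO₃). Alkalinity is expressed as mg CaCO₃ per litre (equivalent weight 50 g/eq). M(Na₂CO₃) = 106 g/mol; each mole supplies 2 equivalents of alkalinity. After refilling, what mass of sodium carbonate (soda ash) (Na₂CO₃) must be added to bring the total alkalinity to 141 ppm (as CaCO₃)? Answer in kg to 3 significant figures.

Volume: 37,900 US gal × 3.785 L/gal = 143,452 L.
After draining 33% and refilling: 166 × 0.67 + 26 × 0.33 = 119.8 ppm.
Deficit to target: 141 − 119.8 = 21.2 mg/L.
As CaCO₃: 21.2 mg/L × 143,452 L = 3041 g; ÷ 50 g/eq ÷ 2 = 30.41 mol Na₂CO₃.
Mass: 30.41 × 106 = 3224 g.

3.22 kg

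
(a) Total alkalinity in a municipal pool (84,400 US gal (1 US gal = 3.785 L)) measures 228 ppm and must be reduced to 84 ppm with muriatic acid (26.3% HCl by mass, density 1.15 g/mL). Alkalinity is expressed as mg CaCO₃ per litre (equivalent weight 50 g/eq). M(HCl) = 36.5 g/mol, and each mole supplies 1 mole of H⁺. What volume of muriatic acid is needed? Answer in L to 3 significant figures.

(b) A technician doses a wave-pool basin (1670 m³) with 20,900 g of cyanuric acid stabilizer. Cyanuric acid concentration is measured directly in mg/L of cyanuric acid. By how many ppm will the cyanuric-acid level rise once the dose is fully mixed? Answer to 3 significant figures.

(a) Volume: 84,400 US gal × 3.785 L/gal = 319,454 L.
(a) Alkalinity to neutralize: (228 − 84) = 144 mg/L as CaCO₃ × 319,454 L = 46,000 g as CaCO₃.
(a) Equivalents of H⁺ required: 46,000 ÷ 50 g/eq = 920 eq = 920 mol HCl.
(a) Mass of HCl: 920 × 36.5 = 33,580 g.
(a) Mass of 26.3% solution: 33,580 / 0.263 = 127,700 g.
(a) Volume: 127,700 g ÷ 1.15 g/mL = 111,000 mL.

(b) Volume: 1670 m³ = 1,670,000 L.
(b) Rise: 20,900 g / 1,670,000 L × 1000 = 12.51 mg/L.

(a) 111 L; (b) 12.5 ppm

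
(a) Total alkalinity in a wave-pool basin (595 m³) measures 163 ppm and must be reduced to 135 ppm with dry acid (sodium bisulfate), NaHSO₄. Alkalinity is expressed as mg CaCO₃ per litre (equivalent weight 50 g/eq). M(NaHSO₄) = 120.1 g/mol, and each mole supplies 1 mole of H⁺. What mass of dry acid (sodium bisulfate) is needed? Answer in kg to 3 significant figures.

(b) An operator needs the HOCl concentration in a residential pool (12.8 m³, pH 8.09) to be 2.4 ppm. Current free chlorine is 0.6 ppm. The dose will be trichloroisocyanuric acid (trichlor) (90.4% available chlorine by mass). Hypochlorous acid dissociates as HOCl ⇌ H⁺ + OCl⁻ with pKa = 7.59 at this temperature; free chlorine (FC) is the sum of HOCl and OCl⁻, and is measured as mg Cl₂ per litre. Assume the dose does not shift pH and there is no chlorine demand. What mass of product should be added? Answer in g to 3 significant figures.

(a) 40.0 kg; (b) 133 g

(a) Volume: 595 m³ = 595,000 L.
(a) Alkalinity to neutralize: (163 − 135) = 28 mg/L as CaCO₃ × 595,000 L = 16,660 g as CaCO₃.
(a) Equivalents of H⁺ required: 16,660 ÷ 50 g/eq = 333.2 eq = 333.2 mol NaHSO₄.
(a) Mass of NaHSO₄: 333.2 × 120.1 = 40,020 g.

(b) Volume: 12.8 m³ = 12,800 L.
(b) [OCl⁻]/[HOCl] = 10^(pH − pKa) = 10^(8.09 − 7.59) = 3.162; fraction as HOCl = 1/(1 + 3.162) = 0.2403.
(b) Free chlorine required for 2.4 ppm HOCl: 2.4 / 0.2403 = 9.989 ppm.
(b) FC to add: 9.989 − 0.6 = 9.389 mg/L as Cl₂.
(b) Cl₂ equivalent: 9.389 mg/L × 12,800 L = 120.2 g.
(b) Product at 90.4% available Cl: 120.2 / 0.904 = 132.9 g.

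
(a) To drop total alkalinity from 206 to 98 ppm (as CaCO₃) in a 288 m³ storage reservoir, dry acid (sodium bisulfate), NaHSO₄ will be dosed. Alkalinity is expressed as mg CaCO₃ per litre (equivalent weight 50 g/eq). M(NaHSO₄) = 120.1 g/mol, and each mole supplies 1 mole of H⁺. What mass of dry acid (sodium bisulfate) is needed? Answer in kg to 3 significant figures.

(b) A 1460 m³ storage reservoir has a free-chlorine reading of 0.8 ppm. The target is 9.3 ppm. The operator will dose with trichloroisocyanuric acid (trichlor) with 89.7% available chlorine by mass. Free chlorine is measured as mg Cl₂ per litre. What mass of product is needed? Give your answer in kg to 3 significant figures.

(a) 74.7 kg; (b) 13.8 kg

(a) Volume: 288 m³ = 288,000 L.
(a) Alkalinity to neutralize: (206 − 98) = 108 mg/L as CaCO₃ × 288,000 L = 31,100 g as CaCO₃.
(a) Equivalents of H⁺ required: 31,100 ÷ 50 g/eq = 622.1 eq = 622.1 mol NaHSO₄.
(a) Mass of NaHSO₄: 622.1 × 120.1 = 74,710 g.

(b) Volume: 1460 m³ = 1,460,000 L.
(b) Chlorine deficit: 9.3 − 0.8 = 8.5 ppm = 8.5 mg/L as Cl₂.
(b) Cl₂ equivalent needed: 8.5 mg/L × 1,460,000 L = 12,410,000 mg = 12,410 g.
(b) Product at 89.7% available chlorine: 12,410 / 0.897 = 13,840 g.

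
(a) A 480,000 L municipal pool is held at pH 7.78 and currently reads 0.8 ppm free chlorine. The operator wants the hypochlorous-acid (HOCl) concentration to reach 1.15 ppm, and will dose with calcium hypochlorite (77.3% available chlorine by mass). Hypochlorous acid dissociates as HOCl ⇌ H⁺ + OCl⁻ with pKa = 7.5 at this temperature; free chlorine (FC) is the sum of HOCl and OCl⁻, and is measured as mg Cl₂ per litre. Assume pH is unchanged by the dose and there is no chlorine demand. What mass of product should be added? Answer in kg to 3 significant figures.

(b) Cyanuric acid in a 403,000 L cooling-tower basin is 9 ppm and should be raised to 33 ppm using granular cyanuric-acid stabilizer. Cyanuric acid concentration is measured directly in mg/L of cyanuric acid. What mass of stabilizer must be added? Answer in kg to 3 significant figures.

(a) [OCl⁻]/[HOCl] = 10^(pH − pKa) = 10^(7.78 − 7.5) = 1.905; fraction as HOCl = 1/(1 + 1.905) = 0.3442.
(a) Free chlorine required for 1.15 ppm HOCl: 1.15 / 0.3442 = 3.341 ppm.
(a) FC to add: 3.341 − 0.8 = 2.541 mg/L as Cl₂.
(a) Cl₂ equivalent: 2.541 mg/L × 480,000 L = 1220 g.
(a) Product at 77.3% available Cl: 1220 / 0.773 = 1578 g.

(b) CYA to add: (33 − 9) = 24 mg/L × 403,000 L = 9672 g cyanuric acid.

(a) 1.58 kg; (b) 9.67 kg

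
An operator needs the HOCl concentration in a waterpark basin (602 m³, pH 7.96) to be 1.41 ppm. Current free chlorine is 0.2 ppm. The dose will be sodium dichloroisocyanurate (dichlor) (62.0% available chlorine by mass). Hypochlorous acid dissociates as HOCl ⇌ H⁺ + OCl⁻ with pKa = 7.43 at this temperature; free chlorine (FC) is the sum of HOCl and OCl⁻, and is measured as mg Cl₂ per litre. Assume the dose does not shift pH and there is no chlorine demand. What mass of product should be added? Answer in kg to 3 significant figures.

Volume: 602 m³ = 602,000 L.
[OCl⁻]/[HOCl] = 10^(pH − pKa) = 10^(7.96 − 7.43) = 3.388; fraction as HOCl = 1/(1 + 3.388) = 0.2279.
Free chlorine required for 1.41 ppm HOCl: 1.41 / 0.2279 = 6.188 ppm.
FC to add: 6.188 − 0.2 = 5.988 mg/L as Cl₂.
Cl₂ equivalent: 5.988 mg/L × 602,000 L = 3605 g.
Product at 62.0% available Cl: 3605 / 0.62 = 5814 g.

5.81 kg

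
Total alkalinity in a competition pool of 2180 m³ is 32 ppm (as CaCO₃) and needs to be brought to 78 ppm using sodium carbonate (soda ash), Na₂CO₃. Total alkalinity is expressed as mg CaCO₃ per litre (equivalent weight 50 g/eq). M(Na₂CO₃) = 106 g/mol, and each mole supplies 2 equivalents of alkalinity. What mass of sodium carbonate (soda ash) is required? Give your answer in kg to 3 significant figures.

106 kg

Volume: 2180 m³ = 2,180,000 L.
Alkalinity to add: (78 − 32) = 46 mg/L as CaCO₃ × 2,180,000 L = 100,300 g as CaCO₃.
Equivalents: 100,300 g ÷ 50 g/eq = 2006 eq.
Each mole of Na₂CO₃ supplies 2 eq, so 2006 / 2 = 1003 mol.
Mass: 1003 mol × 106 g/mol = 106,300 g.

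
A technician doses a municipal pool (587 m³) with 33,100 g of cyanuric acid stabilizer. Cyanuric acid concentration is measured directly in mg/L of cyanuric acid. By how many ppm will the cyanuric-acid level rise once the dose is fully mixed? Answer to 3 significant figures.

56.4 ppm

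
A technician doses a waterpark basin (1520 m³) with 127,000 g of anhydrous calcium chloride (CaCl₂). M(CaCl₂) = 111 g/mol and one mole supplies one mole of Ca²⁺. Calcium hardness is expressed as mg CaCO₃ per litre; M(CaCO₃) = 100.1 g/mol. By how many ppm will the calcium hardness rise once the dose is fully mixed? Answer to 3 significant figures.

75.3 ppm

Volume: 1520 m³ = 1,520,000 L.
Moles of Ca²⁺: 127,000 g ÷ 111 g/mol = 1144 mol.
As CaCO₃: 1144 mol × 100.1 g/mol = 114,500 g.
Rise: 114,500 g / 1,520,000 L × 1000 = 75.35 mg/L.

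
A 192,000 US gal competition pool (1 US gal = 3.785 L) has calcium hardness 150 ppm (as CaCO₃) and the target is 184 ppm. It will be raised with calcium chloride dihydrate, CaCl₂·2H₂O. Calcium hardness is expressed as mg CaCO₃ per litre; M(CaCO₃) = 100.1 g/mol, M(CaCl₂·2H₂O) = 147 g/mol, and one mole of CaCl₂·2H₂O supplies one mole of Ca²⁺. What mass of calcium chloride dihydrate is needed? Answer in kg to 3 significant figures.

36.3 kg

Volume: 192,000 US gal × 3.785 L/gal = 726,720 L.
Hardness to add: (184 − 150) = 34 mg/L as CaCO₃ × 726,720 L = 24,710 g as CaCO₃.
Moles of Ca²⁺ (1 mol Ca²⁺ ≡ 1 mol CaCO₃): 24,710 / 100.1 g/mol = 246.8 mol.
Mass of CaCl₂·2H₂O: 246.8 × 147 = 36,290 g.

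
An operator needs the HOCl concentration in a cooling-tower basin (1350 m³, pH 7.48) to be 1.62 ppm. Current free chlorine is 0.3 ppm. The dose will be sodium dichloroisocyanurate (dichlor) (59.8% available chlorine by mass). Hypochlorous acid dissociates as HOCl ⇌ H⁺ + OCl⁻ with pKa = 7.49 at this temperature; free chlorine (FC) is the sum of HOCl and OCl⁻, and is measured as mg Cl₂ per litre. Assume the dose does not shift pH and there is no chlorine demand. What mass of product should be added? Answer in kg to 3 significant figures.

6.55 kg

Volume: 1350 m³ = 1,350,000 L.
[OCl⁻]/[HOCl] = 10^(pH − pKa) = 10^(7.48 − 7.49) = 0.9772; fraction as HOCl = 1/(1 + 0.9772) = 0.5058.
Free chlorine required for 1.62 ppm HOCl: 1.62 / 0.5058 = 3.203 ppm.
FC to add: 3.203 − 0.3 = 2.903 mg/L as Cl₂.
Cl₂ equivalent: 2.903 mg/L × 1,350,000 L = 3919 g.
Product at 59.8% available Cl: 3919 / 0.598 = 6554 g.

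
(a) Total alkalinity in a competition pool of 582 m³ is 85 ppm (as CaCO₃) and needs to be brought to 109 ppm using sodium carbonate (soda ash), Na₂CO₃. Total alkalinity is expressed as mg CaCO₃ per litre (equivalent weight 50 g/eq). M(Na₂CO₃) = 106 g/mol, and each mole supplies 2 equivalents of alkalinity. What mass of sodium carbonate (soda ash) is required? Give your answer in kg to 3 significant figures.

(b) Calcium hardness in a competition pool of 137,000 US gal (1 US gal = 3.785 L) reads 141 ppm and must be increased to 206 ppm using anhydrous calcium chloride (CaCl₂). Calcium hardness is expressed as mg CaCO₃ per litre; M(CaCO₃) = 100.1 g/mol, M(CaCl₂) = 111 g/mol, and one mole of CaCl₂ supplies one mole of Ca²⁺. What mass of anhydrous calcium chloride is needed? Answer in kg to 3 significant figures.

(a) 14.8 kg; (b) 37.4 kg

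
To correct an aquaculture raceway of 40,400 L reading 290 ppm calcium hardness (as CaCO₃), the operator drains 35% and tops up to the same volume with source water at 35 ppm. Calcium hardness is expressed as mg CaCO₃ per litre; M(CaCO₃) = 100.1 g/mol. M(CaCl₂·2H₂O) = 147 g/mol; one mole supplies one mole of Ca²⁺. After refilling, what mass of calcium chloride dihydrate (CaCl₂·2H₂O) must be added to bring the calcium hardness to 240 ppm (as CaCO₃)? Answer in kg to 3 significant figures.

2.33 kg

After draining 35% and refilling: 290 × 0.65 + 35 × 0.35 = 200.75 ppm.
Deficit to target: 240 − 200.75 = 39.25 mg/L.
As CaCO₃: 39.25 mg/L × 40,400 L = 1586 g; ÷ 100.1 = 15.84 mol Ca²⁺.
Mass: 15.84 × 147 = 2329 g.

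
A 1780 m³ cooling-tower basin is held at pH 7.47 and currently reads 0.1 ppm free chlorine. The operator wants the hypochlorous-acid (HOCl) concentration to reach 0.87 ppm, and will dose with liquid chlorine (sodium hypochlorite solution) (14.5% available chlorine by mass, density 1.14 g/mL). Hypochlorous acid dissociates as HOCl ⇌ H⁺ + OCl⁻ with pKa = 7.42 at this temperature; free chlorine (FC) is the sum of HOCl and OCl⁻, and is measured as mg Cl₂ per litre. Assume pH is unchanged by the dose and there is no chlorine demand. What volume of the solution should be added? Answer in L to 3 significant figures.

18.8 L

Volume: 1780 m³ = 1,780,000 L.
[OCl⁻]/[HOCl] = 10^(pH − pKa) = 10^(7.47 − 7.42) = 1.122; fraction as HOCl = 1/(1 + 1.122) = 0.4712.
Free chlorine required for 0.87 ppm HOCl: 0.87 / 0.4712 = 1.846 ppm.
FC to add: 1.846 − 0.1 = 1.746 mg/L as Cl₂.
Cl₂ equivalent: 1.746 mg/L × 1,780,000 L = 3108 g.
Product at 14.5% available Cl: 3108 / 0.145 = 21,440 g.
Volume: 21,440 g ÷ 1.14 g/mL = 18,800 mL.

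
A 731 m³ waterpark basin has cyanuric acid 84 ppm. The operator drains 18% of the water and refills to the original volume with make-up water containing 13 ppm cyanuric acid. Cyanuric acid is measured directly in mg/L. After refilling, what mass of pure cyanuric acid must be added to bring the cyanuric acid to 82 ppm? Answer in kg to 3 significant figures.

Volume: 731 m³ = 731,000 L.
After draining 18% and refilling: 84 × 0.82 + 13 × 0.18 = 71.22 ppm.
Deficit to target: 82 − 71.22 = 10.78 mg/L.
Mass: 10.78 mg/L × 731,000 L = 7880 g cyanuric acid.

7.88 kg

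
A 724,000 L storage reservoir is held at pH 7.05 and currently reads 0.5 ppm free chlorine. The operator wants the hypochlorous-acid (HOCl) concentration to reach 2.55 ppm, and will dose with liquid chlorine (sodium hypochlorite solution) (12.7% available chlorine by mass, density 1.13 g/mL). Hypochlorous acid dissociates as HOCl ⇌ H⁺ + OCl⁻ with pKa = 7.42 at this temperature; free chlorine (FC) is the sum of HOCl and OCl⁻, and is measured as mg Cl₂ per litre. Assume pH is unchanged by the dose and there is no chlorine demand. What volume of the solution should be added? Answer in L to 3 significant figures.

15.8 L

[OCl⁻]/[HOCl] = 10^(pH − pKa) = 10^(7.05 − 7.42) = 0.4266; fraction as HOCl = 1/(1 + 0.4266) = 0.701.
Free chlorine required for 2.55 ppm HOCl: 2.55 / 0.701 = 3.638 ppm.
FC to add: 3.638 − 0.5 = 3.138 mg/L as Cl₂.
Cl₂ equivalent: 3.138 mg/L × 724,000 L = 2272 g.
Product at 12.7% available Cl: 2272 / 0.127 = 17,890 g.
Volume: 17,890 g ÷ 1.13 g/mL = 15,830 mL.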